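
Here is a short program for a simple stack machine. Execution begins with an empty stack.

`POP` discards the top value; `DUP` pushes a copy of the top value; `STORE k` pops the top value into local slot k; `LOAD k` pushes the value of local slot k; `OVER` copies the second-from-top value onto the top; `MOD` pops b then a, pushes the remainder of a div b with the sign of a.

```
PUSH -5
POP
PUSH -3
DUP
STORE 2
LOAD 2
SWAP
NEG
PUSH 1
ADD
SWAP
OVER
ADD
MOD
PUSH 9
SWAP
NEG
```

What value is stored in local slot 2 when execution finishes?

PUSH -5 → -5
POP     → (empty)
PUSH -3 → -3
DUP     → -3 -3
STORE 2 → -3
LOAD 2  → -3 -3
SWAP    → -3 -3
NEG     → -3 3
PUSH 1  → -3 3 1
ADD     → -3 4
SWAP    → 4 -3
OVER    → 4 -3 4
ADD     → 4 1
MOD     → 0
PUSH 9  → 0 9
SWAP    → 9 0
NEG     → 9 0

-3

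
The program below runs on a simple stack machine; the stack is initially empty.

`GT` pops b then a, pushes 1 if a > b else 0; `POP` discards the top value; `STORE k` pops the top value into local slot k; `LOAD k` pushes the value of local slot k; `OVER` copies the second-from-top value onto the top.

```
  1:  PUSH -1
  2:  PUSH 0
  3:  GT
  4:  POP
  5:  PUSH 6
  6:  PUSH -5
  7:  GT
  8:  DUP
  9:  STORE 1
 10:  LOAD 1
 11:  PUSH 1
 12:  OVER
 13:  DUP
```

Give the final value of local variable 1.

PUSH -1 : -1
PUSH 0  : -1 0
GT      : 0
POP     : (empty)
PUSH 6  : 6
PUSH -5 : 6 -5
GT      : 1
DUP     : 1 1
STORE 1 : 1
LOAD 1  : 1 1
PUSH 1  : 1 1 1
OVER    : 1 1 1 1
DUP     : 1 1 1 1 1

1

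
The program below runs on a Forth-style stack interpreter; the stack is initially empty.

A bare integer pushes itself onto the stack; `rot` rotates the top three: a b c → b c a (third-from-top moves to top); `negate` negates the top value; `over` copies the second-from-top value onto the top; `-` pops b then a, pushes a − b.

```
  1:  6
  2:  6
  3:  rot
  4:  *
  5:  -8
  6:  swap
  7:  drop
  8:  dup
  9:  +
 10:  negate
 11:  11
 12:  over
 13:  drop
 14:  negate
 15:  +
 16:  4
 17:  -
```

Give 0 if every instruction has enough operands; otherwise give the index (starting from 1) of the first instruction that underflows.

3

6 -> 6
6 -> 6 6
rot  — needs 3 operands, stack has 2 → underflow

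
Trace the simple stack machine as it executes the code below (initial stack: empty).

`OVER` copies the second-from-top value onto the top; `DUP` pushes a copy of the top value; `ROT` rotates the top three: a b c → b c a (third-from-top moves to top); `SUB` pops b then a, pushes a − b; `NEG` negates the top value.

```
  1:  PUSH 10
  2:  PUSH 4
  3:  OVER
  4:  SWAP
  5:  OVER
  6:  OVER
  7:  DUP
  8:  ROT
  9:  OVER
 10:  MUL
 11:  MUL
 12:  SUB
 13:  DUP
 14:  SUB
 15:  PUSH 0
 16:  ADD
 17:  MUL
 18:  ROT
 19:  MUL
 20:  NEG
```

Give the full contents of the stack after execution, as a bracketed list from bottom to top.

[10, 0]

PUSH 10 : 10
PUSH 4  : 10 4
OVER    : 10 4 10
SWAP    : 10 10 4
OVER    : 10 10 4 10
OVER    : 10 10 4 10 4
DUP     : 10 10 4 10 4 4
ROT     : 10 10 4 4 4 10
OVER    : 10 10 4 4 4 10 4
MUL     : 10 10 4 4 4 40
MUL     : 10 10 4 4 160
SUB     : 10 10 4 -156
DUP     : 10 10 4 -156 -156
SUB     : 10 10 4 0
PUSH 0  : 10 10 4 0 0
ADD     : 10 10 4 0
MUL     : 10 10 0
ROT     : 10 0 10
MUL     : 10 0
NEG     : 10 0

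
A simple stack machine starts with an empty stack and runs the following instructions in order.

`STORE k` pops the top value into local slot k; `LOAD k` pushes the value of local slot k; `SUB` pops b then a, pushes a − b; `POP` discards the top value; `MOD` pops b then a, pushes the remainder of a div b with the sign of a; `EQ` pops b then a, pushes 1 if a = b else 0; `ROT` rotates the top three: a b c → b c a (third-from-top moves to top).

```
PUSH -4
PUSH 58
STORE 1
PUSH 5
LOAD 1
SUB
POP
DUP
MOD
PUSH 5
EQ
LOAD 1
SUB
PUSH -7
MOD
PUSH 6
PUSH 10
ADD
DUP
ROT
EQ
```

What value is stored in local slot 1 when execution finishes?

58

PUSH -4 -> [-4]
PUSH 58 -> [-4, 58]
STORE 1 -> [-4]
PUSH 5  -> [-4, 5]
LOAD 1  -> [-4, 5, 58]
SUB     -> [-4, -53]
POP     -> [-4]
DUP     -> [-4, -4]
MOD     -> [0]
PUSH 5  -> [0, 5]
EQ      -> [0]
LOAD 1  -> [0, 58]
SUB     -> [-58]
PUSH -7 -> [-58, -7]
MOD     -> [-2]
PUSH 6  -> [-2, 6]
PUSH 10 -> [-2, 6, 10]
ADD     -> [-2, 16]
DUP     -> [-2, 16, 16]
ROT     -> [16, 16, -2]
EQ      -> [16, 0]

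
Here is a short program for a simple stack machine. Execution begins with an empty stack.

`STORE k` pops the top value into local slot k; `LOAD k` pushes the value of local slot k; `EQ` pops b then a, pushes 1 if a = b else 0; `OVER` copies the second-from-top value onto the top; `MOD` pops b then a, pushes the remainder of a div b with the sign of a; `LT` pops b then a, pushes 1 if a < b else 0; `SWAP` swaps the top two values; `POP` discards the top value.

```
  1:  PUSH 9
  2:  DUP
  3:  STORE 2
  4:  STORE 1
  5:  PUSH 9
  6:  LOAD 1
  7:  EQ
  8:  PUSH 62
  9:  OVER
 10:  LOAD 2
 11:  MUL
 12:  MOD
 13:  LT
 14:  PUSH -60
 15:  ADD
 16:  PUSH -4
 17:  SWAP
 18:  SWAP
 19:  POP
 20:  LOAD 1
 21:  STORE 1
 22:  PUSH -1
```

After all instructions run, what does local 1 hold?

9

PUSH 9   → [9]
DUP      → [9, 9]
STORE 2  → [9]
STORE 1  → []
PUSH 9   → [9]
LOAD 1   → [9, 9]
EQ       → [1]
PUSH 62  → [1, 62]
OVER     → [1, 62, 1]
LOAD 2   → [1, 62, 1, 9]
MUL      → [1, 62, 9]
MOD      → [1, 8]
LT       → [1]
PUSH -60 → [1, -60]
ADD      → [-59]
PUSH -4  → [-59, -4]
SWAP     → [-4, -59]
SWAP     → [-59, -4]
POP      → [-59]
LOAD 1   → [-59, 9]
STORE 1  → [-59]
PUSH -1  → [-59, -1]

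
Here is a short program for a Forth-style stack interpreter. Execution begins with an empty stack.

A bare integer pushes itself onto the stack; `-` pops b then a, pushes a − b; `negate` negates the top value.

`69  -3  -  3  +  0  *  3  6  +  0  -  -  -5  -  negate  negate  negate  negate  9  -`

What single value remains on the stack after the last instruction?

-13

69     -> [69]
-3     -> [69, -3]
-      -> [72]
3      -> [72, 3]
+      -> [75]
0      -> [75, 0]
*      -> [0]
3      -> [0, 3]
6      -> [0, 3, 6]
+      -> [0, 9]
0      -> [0, 9, 0]
-      -> [0, 9]
-      -> [-9]
-5     -> [-9, -5]
-      -> [-4]
negate -> [4]
negate -> [-4]
negate -> [4]
negate -> [-4]
9      -> [-4, 9]
-      -> [-13]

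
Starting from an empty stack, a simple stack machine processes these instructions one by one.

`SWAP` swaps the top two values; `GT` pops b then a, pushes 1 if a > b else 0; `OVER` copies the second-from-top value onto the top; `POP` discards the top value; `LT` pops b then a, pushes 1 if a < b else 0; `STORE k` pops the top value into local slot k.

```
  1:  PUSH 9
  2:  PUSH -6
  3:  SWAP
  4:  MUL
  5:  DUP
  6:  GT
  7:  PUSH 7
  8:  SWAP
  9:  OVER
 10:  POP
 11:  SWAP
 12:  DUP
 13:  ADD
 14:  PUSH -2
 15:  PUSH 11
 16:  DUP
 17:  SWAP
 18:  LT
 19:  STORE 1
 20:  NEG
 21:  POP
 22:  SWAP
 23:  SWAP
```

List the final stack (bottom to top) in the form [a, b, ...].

PUSH 9  : [9]
PUSH -6 : [9, -6]
SWAP    : [-6, 9]
MUL     : [-54]
DUP     : [-54, -54]
GT      : [0]
PUSH 7  : [0, 7]
SWAP    : [7, 0]
OVER    : [7, 0, 7]
POP     : [7, 0]
SWAP    : [0, 7]
DUP     : [0, 7, 7]
ADD     : [0, 14]
PUSH -2 : [0, 14, -2]
PUSH 11 : [0, 14, -2, 11]
DUP     : [0, 14, -2, 11, 11]
SWAP    : [0, 14, -2, 11, 11]
LT      : [0, 14, -2, 0]
STORE 1 : [0, 14, -2]
NEG     : [0, 14, 2]
POP     : [0, 14]
SWAP    : [14, 0]
SWAP    : [0, 14]

[0, 14]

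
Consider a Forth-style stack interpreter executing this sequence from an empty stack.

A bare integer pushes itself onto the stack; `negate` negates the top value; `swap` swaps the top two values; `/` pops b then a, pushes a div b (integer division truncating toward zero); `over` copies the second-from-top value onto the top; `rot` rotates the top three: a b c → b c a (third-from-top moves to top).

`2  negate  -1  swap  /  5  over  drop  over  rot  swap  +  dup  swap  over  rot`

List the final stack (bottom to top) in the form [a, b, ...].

[5, 0, 0, 0]

2      -> [2]
negate -> [-2]
-1     -> [-2, -1]
swap   -> [-1, -2]
/      -> [0]
5      -> [0, 5]
over   -> [0, 5, 0]
drop   -> [0, 5]
over   -> [0, 5, 0]
rot    -> [5, 0, 0]
swap   -> [5, 0, 0]
+      -> [5, 0]
dup    -> [5, 0, 0]
swap   -> [5, 0, 0]
over   -> [5, 0, 0, 0]
rot    -> [5, 0, 0, 0]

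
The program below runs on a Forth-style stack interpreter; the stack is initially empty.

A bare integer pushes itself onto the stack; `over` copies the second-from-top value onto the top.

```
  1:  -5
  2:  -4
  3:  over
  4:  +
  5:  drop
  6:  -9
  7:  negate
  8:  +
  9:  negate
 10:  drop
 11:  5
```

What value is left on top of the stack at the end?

-5     : -5
-4     : -5 -4
over   : -5 -4 -5
+      : -5 -9
drop   : -5
-9     : -5 -9
negate : -5 9
+      : 4
negate : -4
drop   : (empty)
5      : 5

5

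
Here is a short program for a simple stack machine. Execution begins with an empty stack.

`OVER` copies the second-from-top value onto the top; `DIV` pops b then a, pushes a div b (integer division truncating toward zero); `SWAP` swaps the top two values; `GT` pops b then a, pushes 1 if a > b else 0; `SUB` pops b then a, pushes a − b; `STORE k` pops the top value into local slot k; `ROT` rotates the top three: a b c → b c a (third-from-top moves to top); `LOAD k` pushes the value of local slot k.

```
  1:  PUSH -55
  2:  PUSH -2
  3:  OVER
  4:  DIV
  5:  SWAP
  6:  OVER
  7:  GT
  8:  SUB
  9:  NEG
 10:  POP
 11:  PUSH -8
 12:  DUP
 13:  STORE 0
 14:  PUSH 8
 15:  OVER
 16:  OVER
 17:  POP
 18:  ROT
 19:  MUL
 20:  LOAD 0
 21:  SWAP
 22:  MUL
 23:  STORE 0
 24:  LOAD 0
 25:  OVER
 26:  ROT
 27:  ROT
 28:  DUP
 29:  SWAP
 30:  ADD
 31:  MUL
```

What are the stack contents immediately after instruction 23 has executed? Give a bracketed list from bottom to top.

[8]

PUSH -55 → -55
PUSH -2  → -55 -2
OVER     → -55 -2 -55
DIV      → -55 0
SWAP     → 0 -55
OVER     → 0 -55 0
GT       → 0 0
SUB      → 0
NEG      → 0
POP      → (empty)
PUSH -8  → -8
DUP      → -8 -8
STORE 0  → -8
PUSH 8   → -8 8
OVER     → -8 8 -8
OVER     → -8 8 -8 8
POP      → -8 8 -8
ROT      → 8 -8 -8
MUL      → 8 64
LOAD 0   → 8 64 -8
SWAP     → 8 -8 64
MUL      → 8 -512
STORE 0  → 8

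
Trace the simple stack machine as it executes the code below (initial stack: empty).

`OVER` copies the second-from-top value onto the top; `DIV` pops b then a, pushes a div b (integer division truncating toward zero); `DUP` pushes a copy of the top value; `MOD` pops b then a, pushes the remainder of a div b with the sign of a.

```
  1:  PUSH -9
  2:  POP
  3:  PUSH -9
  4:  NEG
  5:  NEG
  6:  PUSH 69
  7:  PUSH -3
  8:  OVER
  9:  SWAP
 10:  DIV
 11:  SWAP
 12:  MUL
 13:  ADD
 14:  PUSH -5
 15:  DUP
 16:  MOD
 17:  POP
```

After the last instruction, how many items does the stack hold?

1

PUSH -9 → [-9]
POP     → []
PUSH -9 → [-9]
NEG     → [9]
NEG     → [-9]
PUSH 69 → [-9, 69]
PUSH -3 → [-9, 69, -3]
OVER    → [-9, 69, -3, 69]
SWAP    → [-9, 69, 69, -3]
DIV     → [-9, 69, -23]
SWAP    → [-9, -23, 69]
MUL     → [-9, -1587]
ADD     → [-1596]
PUSH -5 → [-1596, -5]
DUP     → [-1596, -5, -5]
MOD     → [-1596, 0]
POP     → [-1596]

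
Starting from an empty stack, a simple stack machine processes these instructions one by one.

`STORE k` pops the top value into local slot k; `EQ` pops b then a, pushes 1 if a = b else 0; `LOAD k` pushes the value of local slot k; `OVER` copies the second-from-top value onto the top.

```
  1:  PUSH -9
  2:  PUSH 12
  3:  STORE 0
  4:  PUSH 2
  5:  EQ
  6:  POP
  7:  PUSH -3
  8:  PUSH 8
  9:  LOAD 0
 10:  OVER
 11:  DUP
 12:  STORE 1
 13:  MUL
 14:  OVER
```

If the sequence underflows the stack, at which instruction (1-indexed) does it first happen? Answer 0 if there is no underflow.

0

PUSH -9 → [-9]
PUSH 12 → [-9, 12]
STORE 0 → [-9]
PUSH 2  → [-9, 2]
EQ      → [0]
POP     → []
PUSH -3 → [-3]
PUSH 8  → [-3, 8]
LOAD 0  → [-3, 8, 12]
OVER    → [-3, 8, 12, 8]
DUP     → [-3, 8, 12, 8, 8]
STORE 1 → [-3, 8, 12, 8]
MUL     → [-3, 8, 96]
OVER    → [-3, 8, 96, 8]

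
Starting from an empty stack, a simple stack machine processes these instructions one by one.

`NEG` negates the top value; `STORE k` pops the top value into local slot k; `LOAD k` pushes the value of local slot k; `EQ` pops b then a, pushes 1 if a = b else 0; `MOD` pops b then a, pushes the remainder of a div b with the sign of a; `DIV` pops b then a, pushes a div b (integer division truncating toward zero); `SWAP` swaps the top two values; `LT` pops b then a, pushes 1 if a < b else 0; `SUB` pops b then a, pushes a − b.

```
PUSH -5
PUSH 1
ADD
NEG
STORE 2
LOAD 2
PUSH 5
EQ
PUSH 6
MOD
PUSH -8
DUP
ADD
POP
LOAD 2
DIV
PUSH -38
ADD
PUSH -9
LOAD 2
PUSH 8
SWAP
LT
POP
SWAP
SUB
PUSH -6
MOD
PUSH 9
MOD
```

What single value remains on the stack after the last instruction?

5

PUSH -5  : -5
PUSH 1   : -5 1
ADD      : -4
NEG      : 4
STORE 2  : (empty)
LOAD 2   : 4
PUSH 5   : 4 5
EQ       : 0
PUSH 6   : 0 6
MOD      : 0
PUSH -8  : 0 -8
DUP      : 0 -8 -8
ADD      : 0 -16
POP      : 0
LOAD 2   : 0 4
DIV      : 0
PUSH -38 : 0 -38
ADD      : -38
PUSH -9  : -38 -9
LOAD 2   : -38 -9 4
PUSH 8   : -38 -9 4 8
SWAP     : -38 -9 8 4
LT       : -38 -9 0
POP      : -38 -9
SWAP     : -9 -38
SUB      : 29
PUSH -6  : 29 -6
MOD      : 5
PUSH 9   : 5 9
MOD      : 5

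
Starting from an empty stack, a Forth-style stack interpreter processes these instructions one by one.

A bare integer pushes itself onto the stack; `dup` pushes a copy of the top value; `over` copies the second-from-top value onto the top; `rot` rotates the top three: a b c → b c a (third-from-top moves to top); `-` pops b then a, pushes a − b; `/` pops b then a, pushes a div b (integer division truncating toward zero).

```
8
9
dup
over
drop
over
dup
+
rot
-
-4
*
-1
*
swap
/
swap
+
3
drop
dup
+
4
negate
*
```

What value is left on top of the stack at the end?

8       8
9       8 9
dup     8 9 9
over    8 9 9 9
drop    8 9 9
over    8 9 9 9
dup     8 9 9 9 9
+       8 9 9 18
rot     8 9 18 9
-       8 9 9
-4      8 9 9 -4
*       8 9 -36
-1      8 9 -36 -1
*       8 9 36
swap    8 36 9
/       8 4
swap    4 8
+       12
3       12 3
drop    12
dup     12 12
+       24
4       24 4
negate  24 -4
*       -96

-96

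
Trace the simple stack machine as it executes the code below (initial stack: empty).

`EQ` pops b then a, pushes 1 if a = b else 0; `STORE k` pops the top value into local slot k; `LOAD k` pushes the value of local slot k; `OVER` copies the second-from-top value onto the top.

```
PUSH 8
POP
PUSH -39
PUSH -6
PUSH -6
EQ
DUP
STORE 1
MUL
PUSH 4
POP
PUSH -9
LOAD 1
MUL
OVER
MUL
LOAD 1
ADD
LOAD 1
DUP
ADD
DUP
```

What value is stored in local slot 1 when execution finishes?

PUSH 8   → [8]
POP      → []
PUSH -39 → [-39]
PUSH -6  → [-39, -6]
PUSH -6  → [-39, -6, -6]
EQ       → [-39, 1]
DUP      → [-39, 1, 1]
STORE 1  → [-39, 1]
MUL      → [-39]
PUSH 4   → [-39, 4]
POP      → [-39]
PUSH -9  → [-39, -9]
LOAD 1   → [-39, -9, 1]
MUL      → [-39, -9]
OVER     → [-39, -9, -39]
MUL      → [-39, 351]
LOAD 1   → [-39, 351, 1]
ADD      → [-39, 352]
LOAD 1   → [-39, 352, 1]
DUP      → [-39, 352, 1, 1]
ADD      → [-39, 352, 2]
DUP      → [-39, 352, 2, 2]

1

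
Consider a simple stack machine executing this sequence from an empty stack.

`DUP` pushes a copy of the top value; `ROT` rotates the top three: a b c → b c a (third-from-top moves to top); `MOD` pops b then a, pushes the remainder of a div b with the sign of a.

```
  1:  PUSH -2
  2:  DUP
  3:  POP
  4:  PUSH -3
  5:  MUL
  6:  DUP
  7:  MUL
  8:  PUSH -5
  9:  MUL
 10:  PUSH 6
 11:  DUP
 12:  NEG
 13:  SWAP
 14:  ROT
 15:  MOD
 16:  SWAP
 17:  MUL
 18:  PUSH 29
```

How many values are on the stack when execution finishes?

PUSH -2 -> -2
DUP     -> -2 -2
POP     -> -2
PUSH -3 -> -2 -3
MUL     -> 6
DUP     -> 6 6
MUL     -> 36
PUSH -5 -> 36 -5
MUL     -> -180
PUSH 6  -> -180 6
DUP     -> -180 6 6
NEG     -> -180 6 -6
SWAP    -> -180 -6 6
ROT     -> -6 6 -180
MOD     -> -6 6
SWAP    -> 6 -6
MUL     -> -36
PUSH 29 -> -36 29

2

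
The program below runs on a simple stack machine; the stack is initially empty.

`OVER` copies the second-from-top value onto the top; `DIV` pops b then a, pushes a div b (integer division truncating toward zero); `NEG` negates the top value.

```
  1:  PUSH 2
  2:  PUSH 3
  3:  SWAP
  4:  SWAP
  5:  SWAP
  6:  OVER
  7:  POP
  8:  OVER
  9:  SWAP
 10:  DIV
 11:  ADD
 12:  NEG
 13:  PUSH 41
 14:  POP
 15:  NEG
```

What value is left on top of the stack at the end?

4

PUSH 2  -> 2
PUSH 3  -> 2 3
SWAP    -> 3 2
SWAP    -> 2 3
SWAP    -> 3 2
OVER    -> 3 2 3
POP     -> 3 2
OVER    -> 3 2 3
SWAP    -> 3 3 2
DIV     -> 3 1
ADD     -> 4
NEG     -> -4
PUSH 41 -> -4 41
POP     -> -4
NEG     -> 4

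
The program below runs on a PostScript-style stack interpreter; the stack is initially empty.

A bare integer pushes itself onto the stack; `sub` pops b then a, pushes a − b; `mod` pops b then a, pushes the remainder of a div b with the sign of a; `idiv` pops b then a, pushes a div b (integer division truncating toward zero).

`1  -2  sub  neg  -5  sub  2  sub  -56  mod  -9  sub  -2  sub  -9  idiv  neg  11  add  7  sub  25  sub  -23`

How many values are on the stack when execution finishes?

1    -> 1
-2   -> 1 -2
sub  -> 3
neg  -> -3
-5   -> -3 -5
sub  -> 2
2    -> 2 2
sub  -> 0
-56  -> 0 -56
mod  -> 0
-9   -> 0 -9
sub  -> 9
-2   -> 9 -2
sub  -> 11
-9   -> 11 -9
idiv -> -1
neg  -> 1
11   -> 1 11
add  -> 12
7    -> 12 7
sub  -> 5
25   -> 5 25
sub  -> -20
-23  -> -20 -23

2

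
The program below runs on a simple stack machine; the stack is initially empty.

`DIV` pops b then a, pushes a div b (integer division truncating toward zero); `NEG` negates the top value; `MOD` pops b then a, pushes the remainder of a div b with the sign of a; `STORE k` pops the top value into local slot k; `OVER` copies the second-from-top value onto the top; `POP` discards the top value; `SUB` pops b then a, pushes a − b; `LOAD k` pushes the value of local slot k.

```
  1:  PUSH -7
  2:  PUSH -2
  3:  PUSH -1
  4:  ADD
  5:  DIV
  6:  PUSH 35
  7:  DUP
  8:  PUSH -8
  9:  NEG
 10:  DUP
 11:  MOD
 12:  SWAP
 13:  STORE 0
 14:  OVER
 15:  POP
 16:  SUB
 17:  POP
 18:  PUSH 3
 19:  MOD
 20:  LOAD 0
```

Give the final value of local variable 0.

35

PUSH -7 -> -7
PUSH -2 -> -7 -2
PUSH -1 -> -7 -2 -1
ADD     -> -7 -3
DIV     -> 2
PUSH 35 -> 2 35
DUP     -> 2 35 35
PUSH -8 -> 2 35 35 -8
NEG     -> 2 35 35 8
DUP     -> 2 35 35 8 8
MOD     -> 2 35 35 0
SWAP    -> 2 35 0 35
STORE 0 -> 2 35 0
OVER    -> 2 35 0 35
POP     -> 2 35 0
SUB     -> 2 35
POP     -> 2
PUSH 3  -> 2 3
MOD     -> 2
LOAD 0  -> 2 35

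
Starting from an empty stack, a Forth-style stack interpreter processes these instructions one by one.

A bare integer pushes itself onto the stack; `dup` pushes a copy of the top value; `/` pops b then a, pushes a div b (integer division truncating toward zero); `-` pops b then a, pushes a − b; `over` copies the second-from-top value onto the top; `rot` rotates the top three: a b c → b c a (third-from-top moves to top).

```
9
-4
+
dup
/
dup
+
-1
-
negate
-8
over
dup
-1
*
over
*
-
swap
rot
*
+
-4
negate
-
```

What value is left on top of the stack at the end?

26

9      : 9
-4     : 9 -4
+      : 5
dup    : 5 5
/      : 1
dup    : 1 1
+      : 2
-1     : 2 -1
-      : 3
negate : -3
-8     : -3 -8
over   : -3 -8 -3
dup    : -3 -8 -3 -3
-1     : -3 -8 -3 -3 -1
*      : -3 -8 -3 3
over   : -3 -8 -3 3 -3
*      : -3 -8 -3 -9
-      : -3 -8 6
swap   : -3 6 -8
rot    : 6 -8 -3
*      : 6 24
+      : 30
-4     : 30 -4
negate : 30 4
-      : 26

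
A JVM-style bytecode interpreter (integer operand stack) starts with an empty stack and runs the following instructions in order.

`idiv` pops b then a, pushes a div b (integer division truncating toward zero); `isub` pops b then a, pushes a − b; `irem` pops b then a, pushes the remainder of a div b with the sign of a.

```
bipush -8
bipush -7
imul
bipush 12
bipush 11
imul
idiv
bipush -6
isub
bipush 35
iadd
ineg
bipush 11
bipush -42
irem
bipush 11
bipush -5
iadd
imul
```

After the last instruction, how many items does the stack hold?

2

bipush -8  → [-8]
bipush -7  → [-8, -7]
imul       → [56]
bipush 12  → [56, 12]
bipush 11  → [56, 12, 11]
imul       → [56, 132]
idiv       → [0]
bipush -6  → [0, -6]
isub       → [6]
bipush 35  → [6, 35]
iadd       → [41]
ineg       → [-41]
bipush 11  → [-41, 11]
bipush -42 → [-41, 11, -42]
irem       → [-41, 11]
bipush 11  → [-41, 11, 11]
bipush -5  → [-41, 11, 11, -5]
iadd       → [-41, 11, 6]
imul       → [-41, 66]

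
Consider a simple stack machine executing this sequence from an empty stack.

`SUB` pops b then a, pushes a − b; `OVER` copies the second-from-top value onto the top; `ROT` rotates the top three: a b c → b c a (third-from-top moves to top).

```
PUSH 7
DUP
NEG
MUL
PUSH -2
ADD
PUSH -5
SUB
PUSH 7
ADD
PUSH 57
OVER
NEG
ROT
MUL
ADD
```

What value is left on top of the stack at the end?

-1464

PUSH 7  → 7
DUP     → 7 7
NEG     → 7 -7
MUL     → -49
PUSH -2 → -49 -2
ADD     → -51
PUSH -5 → -51 -5
SUB     → -46
PUSH 7  → -46 7
ADD     → -39
PUSH 57 → -39 57
OVER    → -39 57 -39
NEG     → -39 57 39
ROT     → 57 39 -39
MUL     → 57 -1521
ADD     → -1464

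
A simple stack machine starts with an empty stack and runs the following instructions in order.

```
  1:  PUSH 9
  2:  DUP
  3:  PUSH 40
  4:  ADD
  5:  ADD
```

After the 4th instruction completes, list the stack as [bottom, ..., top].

[9, 49]

PUSH 9  → [9]
DUP     → [9, 9]
PUSH 40 → [9, 9, 40]
ADD     → [9, 49]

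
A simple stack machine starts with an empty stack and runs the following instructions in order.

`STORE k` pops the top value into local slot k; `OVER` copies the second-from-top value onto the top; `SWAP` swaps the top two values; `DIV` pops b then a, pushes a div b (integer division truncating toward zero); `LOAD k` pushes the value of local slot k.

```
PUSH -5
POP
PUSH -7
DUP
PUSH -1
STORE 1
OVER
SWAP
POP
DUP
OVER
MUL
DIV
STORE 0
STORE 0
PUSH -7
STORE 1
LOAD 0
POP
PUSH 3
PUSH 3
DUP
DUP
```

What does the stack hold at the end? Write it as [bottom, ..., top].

[3, 3, 3, 3]

PUSH -5  -5
POP      (empty)
PUSH -7  -7
DUP      -7 -7
PUSH -1  -7 -7 -1
STORE 1  -7 -7
OVER     -7 -7 -7
SWAP     -7 -7 -7
POP      -7 -7
DUP      -7 -7 -7
OVER     -7 -7 -7 -7
MUL      -7 -7 49
DIV      -7 0
STORE 0  -7
STORE 0  (empty)
PUSH -7  -7
STORE 1  (empty)
LOAD 0   -7
POP      (empty)
PUSH 3   3
PUSH 3   3 3
DUP      3 3 3
DUP      3 3 3 3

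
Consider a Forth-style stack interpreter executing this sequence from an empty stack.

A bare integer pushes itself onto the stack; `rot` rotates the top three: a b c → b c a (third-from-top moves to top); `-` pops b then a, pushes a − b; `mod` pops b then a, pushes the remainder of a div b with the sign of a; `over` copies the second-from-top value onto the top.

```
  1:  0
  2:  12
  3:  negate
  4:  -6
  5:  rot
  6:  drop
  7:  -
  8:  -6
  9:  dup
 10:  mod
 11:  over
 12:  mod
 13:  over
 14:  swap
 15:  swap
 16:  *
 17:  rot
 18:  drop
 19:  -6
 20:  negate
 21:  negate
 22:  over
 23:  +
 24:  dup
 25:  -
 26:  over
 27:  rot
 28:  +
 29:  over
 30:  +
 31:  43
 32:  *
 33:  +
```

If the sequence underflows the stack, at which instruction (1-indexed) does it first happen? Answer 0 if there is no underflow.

17

0      : [0]
12     : [0, 12]
negate : [0, -12]
-6     : [0, -12, -6]
rot    : [-12, -6, 0]
drop   : [-12, -6]
-      : [-6]
-6     : [-6, -6]
dup    : [-6, -6, -6]
mod    : [-6, 0]
over   : [-6, 0, -6]
mod    : [-6, 0]
over   : [-6, 0, -6]
swap   : [-6, -6, 0]
swap   : [-6, 0, -6]
*      : [-6, 0]
rot  — needs 3 operands, stack has 2 → underflow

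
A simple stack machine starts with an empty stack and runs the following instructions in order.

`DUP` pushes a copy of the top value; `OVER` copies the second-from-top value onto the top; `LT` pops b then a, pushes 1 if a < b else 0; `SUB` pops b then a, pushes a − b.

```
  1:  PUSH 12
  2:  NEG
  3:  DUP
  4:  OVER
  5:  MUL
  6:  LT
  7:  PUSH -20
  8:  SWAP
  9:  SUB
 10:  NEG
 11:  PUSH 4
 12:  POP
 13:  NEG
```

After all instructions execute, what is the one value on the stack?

PUSH 12  : [12]
NEG      : [-12]
DUP      : [-12, -12]
OVER     : [-12, -12, -12]
MUL      : [-12, 144]
LT       : [1]
PUSH -20 : [1, -20]
SWAP     : [-20, 1]
SUB      : [-21]
NEG      : [21]
PUSH 4   : [21, 4]
POP      : [21]
NEG      : [-21]

-21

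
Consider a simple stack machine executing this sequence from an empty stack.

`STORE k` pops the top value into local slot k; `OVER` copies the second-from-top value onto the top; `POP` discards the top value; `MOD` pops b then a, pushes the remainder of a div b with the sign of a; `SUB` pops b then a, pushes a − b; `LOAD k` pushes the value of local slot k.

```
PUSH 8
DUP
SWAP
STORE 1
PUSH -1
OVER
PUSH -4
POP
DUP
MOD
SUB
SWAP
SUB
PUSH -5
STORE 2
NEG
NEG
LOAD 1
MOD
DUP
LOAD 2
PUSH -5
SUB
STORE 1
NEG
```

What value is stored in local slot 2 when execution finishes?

-5

PUSH 8   8
DUP      8 8
SWAP     8 8
STORE 1  8
PUSH -1  8 -1
OVER     8 -1 8
PUSH -4  8 -1 8 -4
POP      8 -1 8
DUP      8 -1 8 8
MOD      8 -1 0
SUB      8 -1
SWAP     -1 8
SUB      -9
PUSH -5  -9 -5
STORE 2  -9
NEG      9
NEG      -9
LOAD 1   -9 8
MOD      -1
DUP      -1 -1
LOAD 2   -1 -1 -5
PUSH -5  -1 -1 -5 -5
SUB      -1 -1 0
STORE 1  -1 -1
NEG      -1 1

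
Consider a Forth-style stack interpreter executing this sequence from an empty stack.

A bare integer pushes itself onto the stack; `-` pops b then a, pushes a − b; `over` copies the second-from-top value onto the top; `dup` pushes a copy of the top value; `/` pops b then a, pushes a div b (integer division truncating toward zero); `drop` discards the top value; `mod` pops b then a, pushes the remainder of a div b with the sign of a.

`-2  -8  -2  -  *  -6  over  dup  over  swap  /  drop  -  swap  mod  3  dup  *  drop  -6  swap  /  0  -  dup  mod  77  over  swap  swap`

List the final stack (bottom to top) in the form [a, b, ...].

[0, 77, 0]

-2   : -2
-8   : -2 -8
-2   : -2 -8 -2
-    : -2 -6
*    : 12
-6   : 12 -6
over : 12 -6 12
dup  : 12 -6 12 12
over : 12 -6 12 12 12
swap : 12 -6 12 12 12
/    : 12 -6 12 1
drop : 12 -6 12
-    : 12 -18
swap : -18 12
mod  : -6
3    : -6 3
dup  : -6 3 3
*    : -6 9
drop : -6
-6   : -6 -6
swap : -6 -6
/    : 1
0    : 1 0
-    : 1
dup  : 1 1
mod  : 0
77   : 0 77
over : 0 77 0
swap : 0 0 77
swap : 0 77 0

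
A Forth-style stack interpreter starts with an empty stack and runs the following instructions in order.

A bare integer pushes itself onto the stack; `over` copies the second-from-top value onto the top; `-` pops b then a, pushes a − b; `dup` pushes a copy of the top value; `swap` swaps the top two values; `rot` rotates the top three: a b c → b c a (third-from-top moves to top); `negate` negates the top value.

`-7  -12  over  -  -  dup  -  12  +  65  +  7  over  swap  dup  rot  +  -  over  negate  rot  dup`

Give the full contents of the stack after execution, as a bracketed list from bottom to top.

-7      [-7]
-12     [-7, -12]
over    [-7, -12, -7]
-       [-7, -5]
-       [-2]
dup     [-2, -2]
-       [0]
12      [0, 12]
+       [12]
65      [12, 65]
+       [77]
7       [77, 7]
over    [77, 7, 77]
swap    [77, 77, 7]
dup     [77, 77, 7, 7]
rot     [77, 7, 7, 77]
+       [77, 7, 84]
-       [77, -77]
over    [77, -77, 77]
negate  [77, -77, -77]
rot     [-77, -77, 77]
dup     [-77, -77, 77, 77]

[-77, -77, 77, 77]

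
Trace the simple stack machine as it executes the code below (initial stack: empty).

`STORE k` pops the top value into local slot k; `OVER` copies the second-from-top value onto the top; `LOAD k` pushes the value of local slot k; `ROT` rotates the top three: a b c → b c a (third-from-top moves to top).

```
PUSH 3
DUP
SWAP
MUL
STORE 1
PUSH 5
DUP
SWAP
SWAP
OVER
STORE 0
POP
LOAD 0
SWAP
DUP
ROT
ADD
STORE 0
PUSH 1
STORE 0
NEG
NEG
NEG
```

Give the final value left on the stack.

-5

PUSH 3   [3]
DUP      [3, 3]
SWAP     [3, 3]
MUL      [9]
STORE 1  []
PUSH 5   [5]
DUP      [5, 5]
SWAP     [5, 5]
SWAP     [5, 5]
OVER     [5, 5, 5]
STORE 0  [5, 5]
POP      [5]
LOAD 0   [5, 5]
SWAP     [5, 5]
DUP      [5, 5, 5]
ROT      [5, 5, 5]
ADD      [5, 10]
STORE 0  [5]
PUSH 1   [5, 1]
STORE 0  [5]
NEG      [-5]
NEG      [5]
NEG      [-5]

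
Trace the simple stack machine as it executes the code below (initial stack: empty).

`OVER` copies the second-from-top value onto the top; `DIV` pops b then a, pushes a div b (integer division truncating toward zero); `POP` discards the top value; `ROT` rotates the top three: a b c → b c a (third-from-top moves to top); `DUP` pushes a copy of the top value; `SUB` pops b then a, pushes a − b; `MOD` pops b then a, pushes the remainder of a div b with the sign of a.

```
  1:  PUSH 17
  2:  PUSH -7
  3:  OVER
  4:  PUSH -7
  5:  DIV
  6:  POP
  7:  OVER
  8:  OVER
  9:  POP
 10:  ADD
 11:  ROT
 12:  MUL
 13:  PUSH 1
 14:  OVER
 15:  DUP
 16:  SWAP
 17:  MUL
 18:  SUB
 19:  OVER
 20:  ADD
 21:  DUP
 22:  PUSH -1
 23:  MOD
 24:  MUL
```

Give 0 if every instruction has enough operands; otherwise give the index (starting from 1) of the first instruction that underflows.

11

PUSH 17 → 17
PUSH -7 → 17 -7
OVER    → 17 -7 17
PUSH -7 → 17 -7 17 -7
DIV     → 17 -7 -2
POP     → 17 -7
OVER    → 17 -7 17
OVER    → 17 -7 17 -7
POP     → 17 -7 17
ADD     → 17 10
ROT  — needs 3 operands, stack has 2 → underflow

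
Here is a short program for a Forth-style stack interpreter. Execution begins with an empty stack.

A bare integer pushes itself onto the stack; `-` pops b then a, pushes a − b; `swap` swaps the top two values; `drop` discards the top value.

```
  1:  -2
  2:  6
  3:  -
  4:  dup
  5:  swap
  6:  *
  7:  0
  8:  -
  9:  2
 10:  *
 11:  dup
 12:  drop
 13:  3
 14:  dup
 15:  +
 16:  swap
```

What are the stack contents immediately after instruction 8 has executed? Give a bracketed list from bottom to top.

[64]

-2    [-2]
6     [-2, 6]
-     [-8]
dup   [-8, -8]
swap  [-8, -8]
*     [64]
0     [64, 0]
-     [64]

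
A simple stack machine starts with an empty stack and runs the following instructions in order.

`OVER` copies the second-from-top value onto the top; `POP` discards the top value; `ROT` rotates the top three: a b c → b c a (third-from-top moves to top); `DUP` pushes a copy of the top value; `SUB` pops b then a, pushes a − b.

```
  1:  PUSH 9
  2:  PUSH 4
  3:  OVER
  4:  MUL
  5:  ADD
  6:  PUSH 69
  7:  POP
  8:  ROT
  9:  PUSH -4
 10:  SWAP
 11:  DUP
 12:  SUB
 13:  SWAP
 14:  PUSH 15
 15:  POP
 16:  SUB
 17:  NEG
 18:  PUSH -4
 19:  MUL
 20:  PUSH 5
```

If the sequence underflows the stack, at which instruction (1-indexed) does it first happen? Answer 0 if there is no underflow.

PUSH 9   9
PUSH 4   9 4
OVER     9 4 9
MUL      9 36
ADD      45
PUSH 69  45 69
POP      45
ROT  — needs 3 operands, stack has 1 → underflow

8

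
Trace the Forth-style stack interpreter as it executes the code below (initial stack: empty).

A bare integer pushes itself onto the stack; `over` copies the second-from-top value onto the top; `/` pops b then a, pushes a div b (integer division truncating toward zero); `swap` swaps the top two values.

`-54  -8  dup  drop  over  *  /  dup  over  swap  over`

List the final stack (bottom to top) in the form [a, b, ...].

[0, 0, 0, 0]

-54  -> -54
-8   -> -54 -8
dup  -> -54 -8 -8
drop -> -54 -8
over -> -54 -8 -54
*    -> -54 432
/    -> 0
dup  -> 0 0
over -> 0 0 0
swap -> 0 0 0
over -> 0 0 0 0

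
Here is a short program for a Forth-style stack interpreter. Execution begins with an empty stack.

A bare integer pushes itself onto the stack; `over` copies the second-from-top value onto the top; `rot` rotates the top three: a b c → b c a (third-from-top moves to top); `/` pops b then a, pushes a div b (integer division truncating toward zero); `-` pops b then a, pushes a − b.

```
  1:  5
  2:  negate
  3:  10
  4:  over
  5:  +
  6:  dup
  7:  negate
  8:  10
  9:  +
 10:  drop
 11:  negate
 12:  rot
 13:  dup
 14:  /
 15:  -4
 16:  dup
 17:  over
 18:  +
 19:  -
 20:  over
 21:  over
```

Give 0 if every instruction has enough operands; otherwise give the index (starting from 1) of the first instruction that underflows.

5      -> [5]
negate -> [-5]
10     -> [-5, 10]
over   -> [-5, 10, -5]
+      -> [-5, 5]
dup    -> [-5, 5, 5]
negate -> [-5, 5, -5]
10     -> [-5, 5, -5, 10]
+      -> [-5, 5, 5]
drop   -> [-5, 5]
negate -> [-5, -5]
rot  — needs 3 operands, stack has 2 → underflow

12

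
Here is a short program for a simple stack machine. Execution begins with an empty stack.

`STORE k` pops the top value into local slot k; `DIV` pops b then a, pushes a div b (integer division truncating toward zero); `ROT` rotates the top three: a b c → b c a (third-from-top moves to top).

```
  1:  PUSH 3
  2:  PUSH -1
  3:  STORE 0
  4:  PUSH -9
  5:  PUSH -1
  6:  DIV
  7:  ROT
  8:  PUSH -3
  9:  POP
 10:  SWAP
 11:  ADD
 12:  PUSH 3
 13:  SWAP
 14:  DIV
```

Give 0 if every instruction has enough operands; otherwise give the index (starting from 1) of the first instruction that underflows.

PUSH 3   [3]
PUSH -1  [3, -1]
STORE 0  [3]
PUSH -9  [3, -9]
PUSH -1  [3, -9, -1]
DIV      [3, 9]
ROT  — needs 3 operands, stack has 2 → underflow

7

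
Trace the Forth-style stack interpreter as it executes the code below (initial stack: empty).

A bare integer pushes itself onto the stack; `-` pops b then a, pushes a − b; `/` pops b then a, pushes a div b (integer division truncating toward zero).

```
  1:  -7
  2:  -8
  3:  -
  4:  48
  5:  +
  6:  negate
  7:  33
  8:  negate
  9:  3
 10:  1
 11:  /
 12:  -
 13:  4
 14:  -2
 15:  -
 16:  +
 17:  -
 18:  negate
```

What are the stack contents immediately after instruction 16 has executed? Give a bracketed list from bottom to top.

-7     : -7
-8     : -7 -8
-      : 1
48     : 1 48
+      : 49
negate : -49
33     : -49 33
negate : -49 -33
3      : -49 -33 3
1      : -49 -33 3 1
/      : -49 -33 3
-      : -49 -36
4      : -49 -36 4
-2     : -49 -36 4 -2
-      : -49 -36 6
+      : -49 -30

[-49, -30]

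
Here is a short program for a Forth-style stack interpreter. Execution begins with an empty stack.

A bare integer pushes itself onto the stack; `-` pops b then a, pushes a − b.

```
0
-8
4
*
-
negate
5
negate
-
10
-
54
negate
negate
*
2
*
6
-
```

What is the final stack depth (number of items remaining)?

1

0       [0]
-8      [0, -8]
4       [0, -8, 4]
*       [0, -32]
-       [32]
negate  [-32]
5       [-32, 5]
negate  [-32, -5]
-       [-27]
10      [-27, 10]
-       [-37]
54      [-37, 54]
negate  [-37, -54]
negate  [-37, 54]
*       [-1998]
2       [-1998, 2]
*       [-3996]
6       [-3996, 6]
-       [-4002]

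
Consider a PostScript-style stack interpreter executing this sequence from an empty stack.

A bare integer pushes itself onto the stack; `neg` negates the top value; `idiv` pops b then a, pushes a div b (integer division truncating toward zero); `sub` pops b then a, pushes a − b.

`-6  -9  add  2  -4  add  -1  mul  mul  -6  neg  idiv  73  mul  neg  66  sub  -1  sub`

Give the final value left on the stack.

300

-6   -> [-6]
-9   -> [-6, -9]
add  -> [-15]
2    -> [-15, 2]
-4   -> [-15, 2, -4]
add  -> [-15, -2]
-1   -> [-15, -2, -1]
mul  -> [-15, 2]
mul  -> [-30]
-6   -> [-30, -6]
neg  -> [-30, 6]
idiv -> [-5]
73   -> [-5, 73]
mul  -> [-365]
neg  -> [365]
66   -> [365, 66]
sub  -> [299]
-1   -> [299, -1]
sub  -> [300]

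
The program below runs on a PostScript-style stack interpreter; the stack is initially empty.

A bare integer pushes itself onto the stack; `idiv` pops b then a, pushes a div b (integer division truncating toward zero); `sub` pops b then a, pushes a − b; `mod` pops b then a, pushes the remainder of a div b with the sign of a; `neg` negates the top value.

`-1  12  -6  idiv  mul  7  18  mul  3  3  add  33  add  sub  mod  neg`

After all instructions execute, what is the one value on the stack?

-1    [-1]
12    [-1, 12]
-6    [-1, 12, -6]
idiv  [-1, -2]
mul   [2]
7     [2, 7]
18    [2, 7, 18]
mul   [2, 126]
3     [2, 126, 3]
3     [2, 126, 3, 3]
add   [2, 126, 6]
33    [2, 126, 6, 33]
add   [2, 126, 39]
sub   [2, 87]
mod   [2]
neg   [-2]

-2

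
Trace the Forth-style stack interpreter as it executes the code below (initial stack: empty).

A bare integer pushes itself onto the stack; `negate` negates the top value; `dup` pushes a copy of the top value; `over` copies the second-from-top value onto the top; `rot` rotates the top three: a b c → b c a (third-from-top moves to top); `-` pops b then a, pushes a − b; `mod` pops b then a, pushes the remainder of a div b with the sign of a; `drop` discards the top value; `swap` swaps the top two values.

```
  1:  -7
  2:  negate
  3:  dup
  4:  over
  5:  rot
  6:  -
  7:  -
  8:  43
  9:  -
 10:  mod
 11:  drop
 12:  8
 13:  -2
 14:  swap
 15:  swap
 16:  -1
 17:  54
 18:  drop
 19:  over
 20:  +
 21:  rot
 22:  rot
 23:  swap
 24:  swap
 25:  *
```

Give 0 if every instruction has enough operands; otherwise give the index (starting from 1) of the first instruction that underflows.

10

-7      -7
negate  7
dup     7 7
over    7 7 7
rot     7 7 7
-       7 0
-       7
43      7 43
-       -36
mod  — needs 2 operands, stack has 1 → underflow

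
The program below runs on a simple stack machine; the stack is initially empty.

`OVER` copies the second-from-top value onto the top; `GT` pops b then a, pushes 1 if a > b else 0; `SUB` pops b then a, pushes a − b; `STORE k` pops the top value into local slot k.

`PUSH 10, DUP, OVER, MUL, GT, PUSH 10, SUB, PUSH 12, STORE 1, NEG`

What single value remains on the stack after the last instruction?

10

PUSH 10 → 10
DUP     → 10 10
OVER    → 10 10 10
MUL     → 10 100
GT      → 0
PUSH 10 → 0 10
SUB     → -10
PUSH 12 → -10 12
STORE 1 → -10
NEG     → 10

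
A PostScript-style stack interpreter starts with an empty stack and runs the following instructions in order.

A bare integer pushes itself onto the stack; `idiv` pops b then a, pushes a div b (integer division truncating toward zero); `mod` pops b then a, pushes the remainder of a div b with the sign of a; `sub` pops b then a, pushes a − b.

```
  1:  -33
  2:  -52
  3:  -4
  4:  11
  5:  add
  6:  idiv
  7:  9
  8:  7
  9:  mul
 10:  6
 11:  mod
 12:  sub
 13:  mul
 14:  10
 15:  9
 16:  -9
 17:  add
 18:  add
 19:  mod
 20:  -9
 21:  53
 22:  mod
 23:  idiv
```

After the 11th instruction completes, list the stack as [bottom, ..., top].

[-33, -7, 3]

-33  : -33
-52  : -33 -52
-4   : -33 -52 -4
11   : -33 -52 -4 11
add  : -33 -52 7
idiv : -33 -7
9    : -33 -7 9
7    : -33 -7 9 7
mul  : -33 -7 63
6    : -33 -7 63 6
mod  : -33 -7 3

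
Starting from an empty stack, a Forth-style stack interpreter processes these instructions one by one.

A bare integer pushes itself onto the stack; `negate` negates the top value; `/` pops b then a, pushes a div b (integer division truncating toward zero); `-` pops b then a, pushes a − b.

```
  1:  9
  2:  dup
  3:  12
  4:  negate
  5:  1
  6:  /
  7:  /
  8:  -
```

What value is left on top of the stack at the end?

9      : 9
dup    : 9 9
12     : 9 9 12
negate : 9 9 -12
1      : 9 9 -12 1
/      : 9 9 -12
/      : 9 0
-      : 9

9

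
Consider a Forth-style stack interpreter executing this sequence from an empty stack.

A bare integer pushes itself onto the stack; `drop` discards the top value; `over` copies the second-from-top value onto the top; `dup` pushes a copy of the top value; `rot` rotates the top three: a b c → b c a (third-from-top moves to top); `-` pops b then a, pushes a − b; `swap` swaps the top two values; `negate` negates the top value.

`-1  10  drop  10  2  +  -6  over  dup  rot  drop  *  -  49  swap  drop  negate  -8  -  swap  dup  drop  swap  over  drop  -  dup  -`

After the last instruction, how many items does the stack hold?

1

-1     : [-1]
10     : [-1, 10]
drop   : [-1]
10     : [-1, 10]
2      : [-1, 10, 2]
+      : [-1, 12]
-6     : [-1, 12, -6]
over   : [-1, 12, -6, 12]
dup    : [-1, 12, -6, 12, 12]
rot    : [-1, 12, 12, 12, -6]
drop   : [-1, 12, 12, 12]
*      : [-1, 12, 144]
-      : [-1, -132]
49     : [-1, -132, 49]
swap   : [-1, 49, -132]
drop   : [-1, 49]
negate : [-1, -49]
-8     : [-1, -49, -8]
-      : [-1, -41]
swap   : [-41, -1]
dup    : [-41, -1, -1]
drop   : [-41, -1]
swap   : [-1, -41]
over   : [-1, -41, -1]
drop   : [-1, -41]
-      : [40]
dup    : [40, 40]
-      : [0]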